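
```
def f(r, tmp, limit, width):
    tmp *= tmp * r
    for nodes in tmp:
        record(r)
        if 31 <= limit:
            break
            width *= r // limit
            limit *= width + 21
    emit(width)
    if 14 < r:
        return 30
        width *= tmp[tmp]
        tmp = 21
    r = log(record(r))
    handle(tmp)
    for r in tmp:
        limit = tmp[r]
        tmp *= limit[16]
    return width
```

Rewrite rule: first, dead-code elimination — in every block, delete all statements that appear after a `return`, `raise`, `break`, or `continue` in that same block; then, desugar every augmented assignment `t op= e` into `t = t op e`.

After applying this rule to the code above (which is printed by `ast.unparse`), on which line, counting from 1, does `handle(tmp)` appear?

11

Transformed code:
def f(r, tmp, limit, width):
    tmp = tmp * (tmp * r)
    for nodes in tmp:
        record(r)
        if 31 <= limit:
            break
    emit(width)
    if 14 < r:
        return 30
    r = log(record(r))
    handle(tmp)
    for r in tmp:
        limit = tmp[r]
        tmp = tmp * limit[16]
    return width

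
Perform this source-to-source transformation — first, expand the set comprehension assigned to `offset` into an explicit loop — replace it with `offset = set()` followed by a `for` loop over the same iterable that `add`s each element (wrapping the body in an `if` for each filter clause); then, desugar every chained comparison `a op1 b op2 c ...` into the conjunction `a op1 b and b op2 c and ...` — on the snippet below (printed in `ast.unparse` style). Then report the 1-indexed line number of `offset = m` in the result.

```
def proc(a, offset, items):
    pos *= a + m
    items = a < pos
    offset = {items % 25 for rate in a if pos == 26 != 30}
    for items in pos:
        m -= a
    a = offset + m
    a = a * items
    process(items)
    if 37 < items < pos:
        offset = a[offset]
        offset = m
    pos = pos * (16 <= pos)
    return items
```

Transformed code:
def proc(a, offset, items):
    pos *= a + m
    items = a < pos
    offset = set()
    for rate in a:
        if pos == 26 and 26 != 30:
            offset.add(items % 25)
    for items in pos:
        m -= a
    a = offset + m
    a = a * items
    process(items)
    if 37 < items and items < pos:
        offset = a[offset]
        offset = m
    pos = pos * (16 <= pos)
    return items

15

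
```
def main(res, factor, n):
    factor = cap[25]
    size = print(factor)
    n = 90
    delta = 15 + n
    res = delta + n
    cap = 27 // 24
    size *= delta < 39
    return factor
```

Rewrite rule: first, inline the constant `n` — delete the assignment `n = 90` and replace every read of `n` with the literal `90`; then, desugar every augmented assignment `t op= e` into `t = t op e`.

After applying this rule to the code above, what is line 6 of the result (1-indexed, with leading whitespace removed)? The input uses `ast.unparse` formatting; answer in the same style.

Transformed code:
def main(res, factor, n):
    factor = cap[25]
    size = print(factor)
    delta = 15 + 90
    res = delta + 90
    cap = 27 // 24
    size = size * (delta < 39)
    return factor

cap = 27 // 24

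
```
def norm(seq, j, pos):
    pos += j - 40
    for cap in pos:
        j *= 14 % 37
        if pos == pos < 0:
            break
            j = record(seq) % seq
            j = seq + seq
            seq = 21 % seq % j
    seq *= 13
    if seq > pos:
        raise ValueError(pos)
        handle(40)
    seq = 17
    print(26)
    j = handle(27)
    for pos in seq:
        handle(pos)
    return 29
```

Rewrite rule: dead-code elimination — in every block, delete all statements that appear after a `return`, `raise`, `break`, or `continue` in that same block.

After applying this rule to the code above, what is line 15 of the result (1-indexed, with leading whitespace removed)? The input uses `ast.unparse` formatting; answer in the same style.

Transformed code:
def norm(seq, j, pos):
    pos += j - 40
    for cap in pos:
        j *= 14 % 37
        if pos == pos < 0:
            break
    seq *= 13
    if seq > pos:
        raise ValueError(pos)
    seq = 17
    print(26)
    j = handle(27)
    for pos in seq:
        handle(pos)
    return 29

return 29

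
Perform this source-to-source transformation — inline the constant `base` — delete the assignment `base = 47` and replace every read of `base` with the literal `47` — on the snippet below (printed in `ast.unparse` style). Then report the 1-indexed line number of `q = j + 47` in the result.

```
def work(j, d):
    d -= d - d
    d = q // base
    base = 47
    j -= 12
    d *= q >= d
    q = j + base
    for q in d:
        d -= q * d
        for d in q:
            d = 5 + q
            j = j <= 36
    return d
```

6

Transformed code:
def work(j, d):
    d -= d - d
    d = q // 47
    j -= 12
    d *= q >= d
    q = j + 47
    for q in d:
        d -= q * d
        for d in q:
            d = 5 + q
            j = j <= 36
    return d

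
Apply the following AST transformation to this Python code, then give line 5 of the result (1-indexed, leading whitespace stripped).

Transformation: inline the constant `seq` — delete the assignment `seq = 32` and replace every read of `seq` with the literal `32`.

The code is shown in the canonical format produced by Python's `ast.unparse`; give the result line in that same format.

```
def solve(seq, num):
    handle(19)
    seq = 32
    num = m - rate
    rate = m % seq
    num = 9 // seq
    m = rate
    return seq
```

num = 9 // 32

Transformed code:
def solve(seq, num):
    handle(19)
    num = m - rate
    rate = m % 32
    num = 9 // 32
    m = rate
    return 32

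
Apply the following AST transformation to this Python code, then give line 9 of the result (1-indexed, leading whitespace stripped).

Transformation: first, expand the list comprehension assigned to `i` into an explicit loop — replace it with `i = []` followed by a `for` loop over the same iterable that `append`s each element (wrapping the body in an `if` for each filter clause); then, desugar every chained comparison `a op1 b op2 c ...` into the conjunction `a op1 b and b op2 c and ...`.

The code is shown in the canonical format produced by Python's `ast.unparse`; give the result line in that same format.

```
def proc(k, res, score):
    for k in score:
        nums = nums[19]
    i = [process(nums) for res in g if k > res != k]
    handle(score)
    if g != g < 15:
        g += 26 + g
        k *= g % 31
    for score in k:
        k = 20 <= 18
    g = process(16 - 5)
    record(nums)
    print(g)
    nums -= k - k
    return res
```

Transformed code:
def proc(k, res, score):
    for k in score:
        nums = nums[19]
    i = []
    for res in g:
        if k > res and res != k:
            i.append(process(nums))
    handle(score)
    if g != g and g < 15:
        g += 26 + g
        k *= g % 31
    for score in k:
        k = 20 <= 18
    g = process(16 - 5)
    record(nums)
    print(g)
    nums -= k - k
    return res

if g != g and g < 15:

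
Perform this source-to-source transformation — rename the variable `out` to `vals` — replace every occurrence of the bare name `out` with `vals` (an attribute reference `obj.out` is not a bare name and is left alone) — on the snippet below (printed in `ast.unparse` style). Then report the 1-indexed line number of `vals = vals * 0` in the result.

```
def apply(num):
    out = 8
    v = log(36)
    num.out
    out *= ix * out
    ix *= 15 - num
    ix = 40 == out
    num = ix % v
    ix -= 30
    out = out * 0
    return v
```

10

Transformed code:
def apply(num):
    vals = 8
    v = log(36)
    num.out
    vals *= ix * vals
    ix *= 15 - num
    ix = 40 == vals
    num = ix % v
    ix -= 30
    vals = vals * 0
    return v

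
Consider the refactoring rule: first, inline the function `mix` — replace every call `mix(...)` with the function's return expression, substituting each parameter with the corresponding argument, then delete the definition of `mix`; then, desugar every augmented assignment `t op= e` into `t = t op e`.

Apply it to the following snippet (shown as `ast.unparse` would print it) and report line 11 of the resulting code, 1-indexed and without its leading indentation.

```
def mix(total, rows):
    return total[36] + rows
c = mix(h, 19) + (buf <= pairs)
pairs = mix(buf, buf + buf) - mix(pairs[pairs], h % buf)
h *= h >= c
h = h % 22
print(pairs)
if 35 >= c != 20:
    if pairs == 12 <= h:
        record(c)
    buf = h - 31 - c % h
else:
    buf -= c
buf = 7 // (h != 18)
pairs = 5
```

buf = buf - c

Transformed code:
c = h[36] + 19 + (buf <= pairs)
pairs = buf[36] + (buf + buf) - (pairs[pairs][36] + h % buf)
h = h * (h >= c)
h = h % 22
print(pairs)
if 35 >= c != 20:
    if pairs == 12 <= h:
        record(c)
    buf = h - 31 - c % h
else:
    buf = buf - c
buf = 7 // (h != 18)
pairs = 5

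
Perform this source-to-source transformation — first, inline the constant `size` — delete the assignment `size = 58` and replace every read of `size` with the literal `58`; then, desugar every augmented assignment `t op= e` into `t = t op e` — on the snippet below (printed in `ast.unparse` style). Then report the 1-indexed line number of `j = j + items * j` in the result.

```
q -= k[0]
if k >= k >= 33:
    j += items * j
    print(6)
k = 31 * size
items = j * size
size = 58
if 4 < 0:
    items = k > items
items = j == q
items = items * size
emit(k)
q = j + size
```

3

Transformed code:
q = q - k[0]
if k >= k >= 33:
    j = j + items * j
    print(6)
k = 31 * 58
items = j * 58
if 4 < 0:
    items = k > items
items = j == q
items = items * 58
emit(k)
q = j + 58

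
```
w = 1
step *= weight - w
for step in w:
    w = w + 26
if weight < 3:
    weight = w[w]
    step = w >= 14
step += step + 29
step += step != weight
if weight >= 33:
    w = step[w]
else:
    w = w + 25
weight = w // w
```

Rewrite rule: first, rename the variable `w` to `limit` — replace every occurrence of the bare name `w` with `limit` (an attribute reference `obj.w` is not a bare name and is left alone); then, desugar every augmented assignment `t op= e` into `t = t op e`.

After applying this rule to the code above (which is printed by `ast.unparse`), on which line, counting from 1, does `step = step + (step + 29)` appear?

Transformed code:
limit = 1
step = step * (weight - limit)
for step in limit:
    limit = limit + 26
if weight < 3:
    weight = limit[limit]
    step = limit >= 14
step = step + (step + 29)
step = step + (step != weight)
if weight >= 33:
    limit = step[limit]
else:
    limit = limit + 25
weight = limit // limit

8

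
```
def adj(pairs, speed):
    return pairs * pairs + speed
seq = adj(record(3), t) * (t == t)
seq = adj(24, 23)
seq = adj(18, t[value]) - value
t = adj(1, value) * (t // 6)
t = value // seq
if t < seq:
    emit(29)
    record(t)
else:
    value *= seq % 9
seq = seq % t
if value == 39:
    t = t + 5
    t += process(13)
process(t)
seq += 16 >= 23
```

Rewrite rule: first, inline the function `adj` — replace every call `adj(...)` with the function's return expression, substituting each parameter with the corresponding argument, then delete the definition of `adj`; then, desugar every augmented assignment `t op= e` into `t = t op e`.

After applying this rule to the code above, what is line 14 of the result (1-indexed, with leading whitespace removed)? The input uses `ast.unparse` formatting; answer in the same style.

Transformed code:
seq = (record(3) * record(3) + t) * (t == t)
seq = 24 * 24 + 23
seq = 18 * 18 + t[value] - value
t = (1 * 1 + value) * (t // 6)
t = value // seq
if t < seq:
    emit(29)
    record(t)
else:
    value = value * (seq % 9)
seq = seq % t
if value == 39:
    t = t + 5
    t = t + process(13)
process(t)
seq = seq + (16 >= 23)

t = t + process(13)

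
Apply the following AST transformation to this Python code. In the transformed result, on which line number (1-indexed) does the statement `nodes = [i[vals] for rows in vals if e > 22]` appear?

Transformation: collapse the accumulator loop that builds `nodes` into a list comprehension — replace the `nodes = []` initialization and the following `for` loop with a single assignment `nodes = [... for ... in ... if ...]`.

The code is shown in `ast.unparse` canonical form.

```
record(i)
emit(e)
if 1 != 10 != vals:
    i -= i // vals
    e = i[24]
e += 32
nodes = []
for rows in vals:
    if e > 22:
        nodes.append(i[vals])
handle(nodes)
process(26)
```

Transformed code:
record(i)
emit(e)
if 1 != 10 != vals:
    i -= i // vals
    e = i[24]
e += 32
nodes = [i[vals] for rows in vals if e > 22]
handle(nodes)
process(26)

7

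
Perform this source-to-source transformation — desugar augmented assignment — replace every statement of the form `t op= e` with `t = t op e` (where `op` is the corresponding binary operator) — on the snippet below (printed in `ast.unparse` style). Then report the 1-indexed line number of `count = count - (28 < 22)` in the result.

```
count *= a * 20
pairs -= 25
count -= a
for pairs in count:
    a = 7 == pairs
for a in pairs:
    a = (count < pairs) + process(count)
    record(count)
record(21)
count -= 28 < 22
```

Transformed code:
count = count * (a * 20)
pairs = pairs - 25
count = count - a
for pairs in count:
    a = 7 == pairs
for a in pairs:
    a = (count < pairs) + process(count)
    record(count)
record(21)
count = count - (28 < 22)

10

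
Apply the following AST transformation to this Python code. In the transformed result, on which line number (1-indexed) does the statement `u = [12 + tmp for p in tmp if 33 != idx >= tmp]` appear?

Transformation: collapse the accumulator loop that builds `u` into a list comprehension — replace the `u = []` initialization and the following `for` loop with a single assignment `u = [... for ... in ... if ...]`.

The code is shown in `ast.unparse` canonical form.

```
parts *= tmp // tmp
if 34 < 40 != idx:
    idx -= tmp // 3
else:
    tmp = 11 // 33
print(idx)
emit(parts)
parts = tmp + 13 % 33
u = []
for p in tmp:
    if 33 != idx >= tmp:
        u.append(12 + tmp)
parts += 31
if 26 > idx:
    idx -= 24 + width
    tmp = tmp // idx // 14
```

9

Transformed code:
parts *= tmp // tmp
if 34 < 40 != idx:
    idx -= tmp // 3
else:
    tmp = 11 // 33
print(idx)
emit(parts)
parts = tmp + 13 % 33
u = [12 + tmp for p in tmp if 33 != idx >= tmp]
parts += 31
if 26 > idx:
    idx -= 24 + width
    tmp = tmp // idx // 14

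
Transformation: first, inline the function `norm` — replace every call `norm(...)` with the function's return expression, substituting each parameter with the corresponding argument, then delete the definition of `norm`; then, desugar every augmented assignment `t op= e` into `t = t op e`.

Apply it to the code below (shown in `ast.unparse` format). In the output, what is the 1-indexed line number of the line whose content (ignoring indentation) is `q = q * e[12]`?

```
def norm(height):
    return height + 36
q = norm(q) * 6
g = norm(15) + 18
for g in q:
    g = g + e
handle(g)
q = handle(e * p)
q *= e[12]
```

7

Transformed code:
q = (q + 36) * 6
g = 15 + 36 + 18
for g in q:
    g = g + e
handle(g)
q = handle(e * p)
q = q * e[12]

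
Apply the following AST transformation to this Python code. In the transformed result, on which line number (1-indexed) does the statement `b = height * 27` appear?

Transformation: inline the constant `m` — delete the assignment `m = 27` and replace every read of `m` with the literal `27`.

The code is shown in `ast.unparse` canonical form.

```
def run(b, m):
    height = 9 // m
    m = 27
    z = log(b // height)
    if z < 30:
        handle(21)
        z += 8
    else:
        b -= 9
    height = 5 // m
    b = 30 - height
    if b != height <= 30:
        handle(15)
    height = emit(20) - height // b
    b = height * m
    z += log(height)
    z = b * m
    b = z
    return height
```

Transformed code:
def run(b, m):
    height = 9 // 27
    z = log(b // height)
    if z < 30:
        handle(21)
        z += 8
    else:
        b -= 9
    height = 5 // 27
    b = 30 - height
    if b != height <= 30:
        handle(15)
    height = emit(20) - height // b
    b = height * 27
    z += log(height)
    z = b * 27
    b = z
    return height

14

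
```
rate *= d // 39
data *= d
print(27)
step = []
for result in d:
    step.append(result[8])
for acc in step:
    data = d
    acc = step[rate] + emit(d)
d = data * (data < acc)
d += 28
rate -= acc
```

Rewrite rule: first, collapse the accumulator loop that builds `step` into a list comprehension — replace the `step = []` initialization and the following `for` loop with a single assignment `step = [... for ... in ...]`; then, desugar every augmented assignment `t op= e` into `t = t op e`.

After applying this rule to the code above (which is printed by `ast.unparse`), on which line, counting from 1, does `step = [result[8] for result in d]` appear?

4

Transformed code:
rate = rate * (d // 39)
data = data * d
print(27)
step = [result[8] for result in d]
for acc in step:
    data = d
    acc = step[rate] + emit(d)
d = data * (data < acc)
d = d + 28
rate = rate - acc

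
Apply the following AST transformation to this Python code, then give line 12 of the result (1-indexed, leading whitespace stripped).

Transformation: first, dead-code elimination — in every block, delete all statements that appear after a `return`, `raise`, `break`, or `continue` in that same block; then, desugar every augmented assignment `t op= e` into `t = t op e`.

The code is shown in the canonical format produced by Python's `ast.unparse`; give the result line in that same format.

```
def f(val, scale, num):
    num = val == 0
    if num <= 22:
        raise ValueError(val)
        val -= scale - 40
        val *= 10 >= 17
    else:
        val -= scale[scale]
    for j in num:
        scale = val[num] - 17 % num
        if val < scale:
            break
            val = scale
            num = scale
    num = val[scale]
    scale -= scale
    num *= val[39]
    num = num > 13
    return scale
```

Transformed code:
def f(val, scale, num):
    num = val == 0
    if num <= 22:
        raise ValueError(val)
    else:
        val = val - scale[scale]
    for j in num:
        scale = val[num] - 17 % num
        if val < scale:
            break
    num = val[scale]
    scale = scale - scale
    num = num * val[39]
    num = num > 13
    return scale

scale = scale - scale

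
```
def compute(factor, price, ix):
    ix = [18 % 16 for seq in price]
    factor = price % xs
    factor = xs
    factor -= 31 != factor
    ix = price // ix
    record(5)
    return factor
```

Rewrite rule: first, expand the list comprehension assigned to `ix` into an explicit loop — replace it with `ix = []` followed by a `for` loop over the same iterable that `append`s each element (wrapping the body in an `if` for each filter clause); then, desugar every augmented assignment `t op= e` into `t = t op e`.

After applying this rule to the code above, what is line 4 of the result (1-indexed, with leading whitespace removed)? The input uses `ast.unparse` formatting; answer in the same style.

ix.append(18 % 16)

Transformed code:
def compute(factor, price, ix):
    ix = []
    for seq in price:
        ix.append(18 % 16)
    factor = price % xs
    factor = xs
    factor = factor - (31 != factor)
    ix = price // ix
    record(5)
    return factor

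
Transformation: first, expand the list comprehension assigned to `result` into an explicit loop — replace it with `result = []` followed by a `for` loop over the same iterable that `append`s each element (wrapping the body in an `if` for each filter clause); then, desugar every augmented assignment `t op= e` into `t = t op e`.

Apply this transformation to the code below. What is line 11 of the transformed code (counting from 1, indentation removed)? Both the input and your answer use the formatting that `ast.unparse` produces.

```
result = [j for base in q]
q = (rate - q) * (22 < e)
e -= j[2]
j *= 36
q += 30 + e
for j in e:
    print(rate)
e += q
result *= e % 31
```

result = result * (e % 31)

Transformed code:
result = []
for base in q:
    result.append(j)
q = (rate - q) * (22 < e)
e = e - j[2]
j = j * 36
q = q + (30 + e)
for j in e:
    print(rate)
e = e + q
result = result * (e % 31)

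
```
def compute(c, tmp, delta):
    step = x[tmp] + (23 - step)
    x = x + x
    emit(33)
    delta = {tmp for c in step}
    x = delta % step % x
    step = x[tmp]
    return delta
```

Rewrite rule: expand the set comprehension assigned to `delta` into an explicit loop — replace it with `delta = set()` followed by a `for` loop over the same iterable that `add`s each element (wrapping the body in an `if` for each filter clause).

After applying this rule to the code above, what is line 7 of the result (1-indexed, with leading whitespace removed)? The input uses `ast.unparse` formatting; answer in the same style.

Transformed code:
def compute(c, tmp, delta):
    step = x[tmp] + (23 - step)
    x = x + x
    emit(33)
    delta = set()
    for c in step:
        delta.add(tmp)
    x = delta % step % x
    step = x[tmp]
    return delta

delta.add(tmp)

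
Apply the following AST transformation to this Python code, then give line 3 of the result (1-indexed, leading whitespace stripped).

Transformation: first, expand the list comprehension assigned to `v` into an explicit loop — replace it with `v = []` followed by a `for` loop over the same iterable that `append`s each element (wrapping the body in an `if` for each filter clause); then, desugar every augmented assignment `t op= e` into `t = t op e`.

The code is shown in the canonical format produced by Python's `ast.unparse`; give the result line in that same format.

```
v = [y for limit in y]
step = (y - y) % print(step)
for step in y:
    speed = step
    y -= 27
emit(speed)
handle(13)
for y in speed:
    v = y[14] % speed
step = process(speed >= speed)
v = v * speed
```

v.append(y)

Transformed code:
v = []
for limit in y:
    v.append(y)
step = (y - y) % print(step)
for step in y:
    speed = step
    y = y - 27
emit(speed)
handle(13)
for y in speed:
    v = y[14] % speed
step = process(speed >= speed)
v = v * speed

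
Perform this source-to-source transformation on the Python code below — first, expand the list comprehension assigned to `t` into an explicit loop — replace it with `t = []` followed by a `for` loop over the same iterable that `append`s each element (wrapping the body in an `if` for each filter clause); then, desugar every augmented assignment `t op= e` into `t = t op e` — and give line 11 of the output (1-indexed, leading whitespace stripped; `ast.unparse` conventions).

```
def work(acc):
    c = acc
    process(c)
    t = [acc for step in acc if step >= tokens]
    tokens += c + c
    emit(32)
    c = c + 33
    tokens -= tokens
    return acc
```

Transformed code:
def work(acc):
    c = acc
    process(c)
    t = []
    for step in acc:
        if step >= tokens:
            t.append(acc)
    tokens = tokens + (c + c)
    emit(32)
    c = c + 33
    tokens = tokens - tokens
    return acc

tokens = tokens - tokens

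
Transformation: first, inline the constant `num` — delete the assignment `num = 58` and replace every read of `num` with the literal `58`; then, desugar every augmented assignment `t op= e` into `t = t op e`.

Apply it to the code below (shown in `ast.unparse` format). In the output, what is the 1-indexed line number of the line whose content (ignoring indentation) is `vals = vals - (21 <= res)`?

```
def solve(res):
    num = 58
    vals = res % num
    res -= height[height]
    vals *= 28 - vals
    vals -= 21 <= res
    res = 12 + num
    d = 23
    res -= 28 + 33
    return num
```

5

Transformed code:
def solve(res):
    vals = res % 58
    res = res - height[height]
    vals = vals * (28 - vals)
    vals = vals - (21 <= res)
    res = 12 + 58
    d = 23
    res = res - (28 + 33)
    return 58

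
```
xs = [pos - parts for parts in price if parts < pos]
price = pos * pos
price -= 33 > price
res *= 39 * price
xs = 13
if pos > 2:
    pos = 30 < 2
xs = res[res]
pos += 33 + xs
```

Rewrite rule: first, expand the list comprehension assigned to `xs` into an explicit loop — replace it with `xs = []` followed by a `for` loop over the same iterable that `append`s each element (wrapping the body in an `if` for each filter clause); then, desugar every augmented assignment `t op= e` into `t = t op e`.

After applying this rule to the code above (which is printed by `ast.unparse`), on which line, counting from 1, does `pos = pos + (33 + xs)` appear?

12

Transformed code:
xs = []
for parts in price:
    if parts < pos:
        xs.append(pos - parts)
price = pos * pos
price = price - (33 > price)
res = res * (39 * price)
xs = 13
if pos > 2:
    pos = 30 < 2
xs = res[res]
pos = pos + (33 + xs)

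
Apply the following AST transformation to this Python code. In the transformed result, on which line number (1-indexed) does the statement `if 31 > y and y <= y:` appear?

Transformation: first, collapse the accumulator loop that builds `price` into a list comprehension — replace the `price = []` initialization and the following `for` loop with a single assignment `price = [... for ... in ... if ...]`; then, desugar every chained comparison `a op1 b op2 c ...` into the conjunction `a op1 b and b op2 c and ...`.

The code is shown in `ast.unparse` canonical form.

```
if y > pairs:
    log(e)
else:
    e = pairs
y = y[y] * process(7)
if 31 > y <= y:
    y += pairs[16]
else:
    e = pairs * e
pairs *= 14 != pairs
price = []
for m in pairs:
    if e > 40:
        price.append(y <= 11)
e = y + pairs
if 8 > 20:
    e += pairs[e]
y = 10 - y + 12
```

Transformed code:
if y > pairs:
    log(e)
else:
    e = pairs
y = y[y] * process(7)
if 31 > y and y <= y:
    y += pairs[16]
else:
    e = pairs * e
pairs *= 14 != pairs
price = [y <= 11 for m in pairs if e > 40]
e = y + pairs
if 8 > 20:
    e += pairs[e]
y = 10 - y + 12

6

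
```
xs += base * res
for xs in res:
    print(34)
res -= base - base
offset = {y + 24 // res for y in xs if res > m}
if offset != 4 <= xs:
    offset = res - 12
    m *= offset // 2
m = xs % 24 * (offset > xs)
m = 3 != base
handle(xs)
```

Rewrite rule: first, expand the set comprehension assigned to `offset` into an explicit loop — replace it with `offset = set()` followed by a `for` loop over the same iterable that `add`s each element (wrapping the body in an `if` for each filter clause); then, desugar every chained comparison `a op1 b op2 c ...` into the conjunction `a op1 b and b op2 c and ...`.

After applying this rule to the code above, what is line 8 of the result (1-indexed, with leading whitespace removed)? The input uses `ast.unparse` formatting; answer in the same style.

Transformed code:
xs += base * res
for xs in res:
    print(34)
res -= base - base
offset = set()
for y in xs:
    if res > m:
        offset.add(y + 24 // res)
if offset != 4 and 4 <= xs:
    offset = res - 12
    m *= offset // 2
m = xs % 24 * (offset > xs)
m = 3 != base
handle(xs)

offset.add(y + 24 // res)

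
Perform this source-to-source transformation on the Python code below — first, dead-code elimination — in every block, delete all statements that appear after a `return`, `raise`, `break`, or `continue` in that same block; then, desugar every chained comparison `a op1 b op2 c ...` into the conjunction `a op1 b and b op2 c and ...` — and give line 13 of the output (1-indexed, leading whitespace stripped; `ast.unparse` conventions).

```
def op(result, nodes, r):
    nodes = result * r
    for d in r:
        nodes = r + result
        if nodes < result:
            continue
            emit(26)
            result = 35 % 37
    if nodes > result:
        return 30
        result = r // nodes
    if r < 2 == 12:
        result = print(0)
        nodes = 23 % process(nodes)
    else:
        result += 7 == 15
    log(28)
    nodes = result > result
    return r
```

Transformed code:
def op(result, nodes, r):
    nodes = result * r
    for d in r:
        nodes = r + result
        if nodes < result:
            continue
    if nodes > result:
        return 30
    if r < 2 and 2 == 12:
        result = print(0)
        nodes = 23 % process(nodes)
    else:
        result += 7 == 15
    log(28)
    nodes = result > result
    return r

result += 7 == 15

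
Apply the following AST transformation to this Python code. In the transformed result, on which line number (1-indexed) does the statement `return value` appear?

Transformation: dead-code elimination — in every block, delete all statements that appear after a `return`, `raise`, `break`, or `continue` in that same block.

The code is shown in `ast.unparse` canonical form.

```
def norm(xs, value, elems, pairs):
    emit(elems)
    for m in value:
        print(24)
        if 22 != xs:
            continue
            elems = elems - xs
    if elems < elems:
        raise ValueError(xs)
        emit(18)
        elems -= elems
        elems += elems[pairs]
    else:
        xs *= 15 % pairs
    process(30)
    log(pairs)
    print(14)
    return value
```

14

Transformed code:
def norm(xs, value, elems, pairs):
    emit(elems)
    for m in value:
        print(24)
        if 22 != xs:
            continue
    if elems < elems:
        raise ValueError(xs)
    else:
        xs *= 15 % pairs
    process(30)
    log(pairs)
    print(14)
    return value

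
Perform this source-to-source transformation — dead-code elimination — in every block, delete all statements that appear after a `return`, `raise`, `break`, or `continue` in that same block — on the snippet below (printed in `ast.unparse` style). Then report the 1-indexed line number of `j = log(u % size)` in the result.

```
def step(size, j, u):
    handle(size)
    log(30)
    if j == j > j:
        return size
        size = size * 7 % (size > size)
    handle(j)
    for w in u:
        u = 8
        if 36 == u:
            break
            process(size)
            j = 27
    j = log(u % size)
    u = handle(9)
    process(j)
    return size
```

Transformed code:
def step(size, j, u):
    handle(size)
    log(30)
    if j == j > j:
        return size
    handle(j)
    for w in u:
        u = 8
        if 36 == u:
            break
    j = log(u % size)
    u = handle(9)
    process(j)
    return size

11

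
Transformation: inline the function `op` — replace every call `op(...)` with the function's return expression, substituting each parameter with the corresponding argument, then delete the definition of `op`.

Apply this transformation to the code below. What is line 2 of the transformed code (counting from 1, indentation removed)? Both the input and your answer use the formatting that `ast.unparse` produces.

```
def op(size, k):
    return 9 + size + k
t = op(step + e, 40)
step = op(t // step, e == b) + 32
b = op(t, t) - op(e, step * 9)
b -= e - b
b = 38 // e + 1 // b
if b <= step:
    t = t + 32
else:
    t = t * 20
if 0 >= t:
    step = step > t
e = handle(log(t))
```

Transformed code:
t = 9 + (step + e) + 40
step = 9 + t // step + (e == b) + 32
b = 9 + t + t - (9 + e + step * 9)
b -= e - b
b = 38 // e + 1 // b
if b <= step:
    t = t + 32
else:
    t = t * 20
if 0 >= t:
    step = step > t
e = handle(log(t))

step = 9 + t // step + (e == b) + 32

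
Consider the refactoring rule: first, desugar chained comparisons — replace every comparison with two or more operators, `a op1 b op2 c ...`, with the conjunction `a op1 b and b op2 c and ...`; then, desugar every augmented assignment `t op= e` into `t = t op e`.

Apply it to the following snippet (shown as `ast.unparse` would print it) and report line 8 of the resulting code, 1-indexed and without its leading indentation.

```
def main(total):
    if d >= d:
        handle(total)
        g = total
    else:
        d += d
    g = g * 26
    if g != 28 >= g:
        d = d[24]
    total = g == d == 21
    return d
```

Transformed code:
def main(total):
    if d >= d:
        handle(total)
        g = total
    else:
        d = d + d
    g = g * 26
    if g != 28 and 28 >= g:
        d = d[24]
    total = g == d and d == 21
    return d

if g != 28 and 28 >= g:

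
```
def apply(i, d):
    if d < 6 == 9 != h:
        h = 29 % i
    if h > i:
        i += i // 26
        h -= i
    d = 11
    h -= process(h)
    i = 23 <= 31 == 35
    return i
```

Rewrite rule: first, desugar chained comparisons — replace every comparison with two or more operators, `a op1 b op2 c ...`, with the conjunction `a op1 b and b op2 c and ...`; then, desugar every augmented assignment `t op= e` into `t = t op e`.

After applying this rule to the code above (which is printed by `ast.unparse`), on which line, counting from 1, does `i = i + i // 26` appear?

5

Transformed code:
def apply(i, d):
    if d < 6 and 6 == 9 and (9 != h):
        h = 29 % i
    if h > i:
        i = i + i // 26
        h = h - i
    d = 11
    h = h - process(h)
    i = 23 <= 31 and 31 == 35
    return i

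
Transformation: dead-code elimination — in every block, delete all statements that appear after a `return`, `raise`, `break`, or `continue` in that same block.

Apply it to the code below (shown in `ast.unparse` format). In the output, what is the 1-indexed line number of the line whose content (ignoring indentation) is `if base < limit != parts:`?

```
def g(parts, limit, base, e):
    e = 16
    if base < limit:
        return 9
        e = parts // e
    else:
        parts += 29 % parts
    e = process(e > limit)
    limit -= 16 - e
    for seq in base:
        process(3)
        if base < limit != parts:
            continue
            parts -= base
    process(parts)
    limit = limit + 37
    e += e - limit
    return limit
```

Transformed code:
def g(parts, limit, base, e):
    e = 16
    if base < limit:
        return 9
    else:
        parts += 29 % parts
    e = process(e > limit)
    limit -= 16 - e
    for seq in base:
        process(3)
        if base < limit != parts:
            continue
    process(parts)
    limit = limit + 37
    e += e - limit
    return limit

11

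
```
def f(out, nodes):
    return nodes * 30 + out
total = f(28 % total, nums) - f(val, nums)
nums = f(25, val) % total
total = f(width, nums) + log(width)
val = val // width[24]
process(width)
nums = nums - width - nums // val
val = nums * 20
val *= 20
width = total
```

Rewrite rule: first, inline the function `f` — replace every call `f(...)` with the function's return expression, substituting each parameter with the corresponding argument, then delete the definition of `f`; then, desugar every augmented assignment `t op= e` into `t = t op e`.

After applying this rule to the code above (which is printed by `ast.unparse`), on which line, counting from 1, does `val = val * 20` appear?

8

Transformed code:
total = nums * 30 + 28 % total - (nums * 30 + val)
nums = (val * 30 + 25) % total
total = nums * 30 + width + log(width)
val = val // width[24]
process(width)
nums = nums - width - nums // val
val = nums * 20
val = val * 20
width = total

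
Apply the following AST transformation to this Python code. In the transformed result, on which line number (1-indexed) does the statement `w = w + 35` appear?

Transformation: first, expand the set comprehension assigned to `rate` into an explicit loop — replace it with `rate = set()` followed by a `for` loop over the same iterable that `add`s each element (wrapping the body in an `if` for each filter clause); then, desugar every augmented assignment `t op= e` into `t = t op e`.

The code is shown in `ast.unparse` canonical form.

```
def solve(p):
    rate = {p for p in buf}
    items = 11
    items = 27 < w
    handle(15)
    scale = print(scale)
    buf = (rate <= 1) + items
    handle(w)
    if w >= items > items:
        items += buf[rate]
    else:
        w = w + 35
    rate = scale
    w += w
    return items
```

Transformed code:
def solve(p):
    rate = set()
    for p in buf:
        rate.add(p)
    items = 11
    items = 27 < w
    handle(15)
    scale = print(scale)
    buf = (rate <= 1) + items
    handle(w)
    if w >= items > items:
        items = items + buf[rate]
    else:
        w = w + 35
    rate = scale
    w = w + w
    return items

14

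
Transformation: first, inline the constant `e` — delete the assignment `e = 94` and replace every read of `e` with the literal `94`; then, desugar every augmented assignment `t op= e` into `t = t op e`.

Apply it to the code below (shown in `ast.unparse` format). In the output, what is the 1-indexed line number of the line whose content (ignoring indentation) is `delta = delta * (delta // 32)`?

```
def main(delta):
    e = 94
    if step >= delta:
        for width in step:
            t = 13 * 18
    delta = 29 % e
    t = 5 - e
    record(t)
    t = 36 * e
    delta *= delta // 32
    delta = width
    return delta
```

Transformed code:
def main(delta):
    if step >= delta:
        for width in step:
            t = 13 * 18
    delta = 29 % 94
    t = 5 - 94
    record(t)
    t = 36 * 94
    delta = delta * (delta // 32)
    delta = width
    return delta

9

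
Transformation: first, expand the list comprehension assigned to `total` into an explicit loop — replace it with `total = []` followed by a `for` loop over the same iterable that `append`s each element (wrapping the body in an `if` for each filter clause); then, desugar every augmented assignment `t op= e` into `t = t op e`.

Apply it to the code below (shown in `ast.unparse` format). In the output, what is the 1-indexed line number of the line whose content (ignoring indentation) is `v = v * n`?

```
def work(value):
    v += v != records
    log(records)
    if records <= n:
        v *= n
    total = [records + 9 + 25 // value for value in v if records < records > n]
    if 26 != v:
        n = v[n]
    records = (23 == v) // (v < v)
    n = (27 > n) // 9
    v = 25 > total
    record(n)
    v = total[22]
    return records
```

5

Transformed code:
def work(value):
    v = v + (v != records)
    log(records)
    if records <= n:
        v = v * n
    total = []
    for value in v:
        if records < records > n:
            total.append(records + 9 + 25 // value)
    if 26 != v:
        n = v[n]
    records = (23 == v) // (v < v)
    n = (27 > n) // 9
    v = 25 > total
    record(n)
    v = total[22]
    return records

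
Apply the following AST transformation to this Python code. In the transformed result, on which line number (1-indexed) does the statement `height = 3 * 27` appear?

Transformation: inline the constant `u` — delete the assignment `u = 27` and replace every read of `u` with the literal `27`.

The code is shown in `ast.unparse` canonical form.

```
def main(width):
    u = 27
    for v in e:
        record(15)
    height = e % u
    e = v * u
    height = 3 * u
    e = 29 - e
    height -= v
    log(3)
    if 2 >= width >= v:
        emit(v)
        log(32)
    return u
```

Transformed code:
def main(width):
    for v in e:
        record(15)
    height = e % 27
    e = v * 27
    height = 3 * 27
    e = 29 - e
    height -= v
    log(3)
    if 2 >= width >= v:
        emit(v)
        log(32)
    return 27

6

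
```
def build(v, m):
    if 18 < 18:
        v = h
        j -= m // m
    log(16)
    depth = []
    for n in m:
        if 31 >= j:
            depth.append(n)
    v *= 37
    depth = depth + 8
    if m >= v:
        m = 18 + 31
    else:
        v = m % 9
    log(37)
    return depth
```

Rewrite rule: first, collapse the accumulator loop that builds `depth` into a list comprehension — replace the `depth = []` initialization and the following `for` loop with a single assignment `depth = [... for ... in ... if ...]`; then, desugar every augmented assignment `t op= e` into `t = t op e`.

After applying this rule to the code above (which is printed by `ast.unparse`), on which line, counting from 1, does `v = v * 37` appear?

7

Transformed code:
def build(v, m):
    if 18 < 18:
        v = h
        j = j - m // m
    log(16)
    depth = [n for n in m if 31 >= j]
    v = v * 37
    depth = depth + 8
    if m >= v:
        m = 18 + 31
    else:
        v = m % 9
    log(37)
    return depth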